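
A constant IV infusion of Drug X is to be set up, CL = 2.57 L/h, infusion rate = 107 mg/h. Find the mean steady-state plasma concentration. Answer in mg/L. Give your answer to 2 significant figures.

42 mg/L

At steady state Css = R₀ / CL = 107 / 2.570 = 41.63 mg/L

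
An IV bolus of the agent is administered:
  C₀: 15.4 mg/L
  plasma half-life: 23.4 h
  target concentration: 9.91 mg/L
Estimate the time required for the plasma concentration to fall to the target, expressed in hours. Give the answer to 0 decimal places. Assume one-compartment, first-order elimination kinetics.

k = ln2 / t½ = 0.693147 / 23.4 = 0.02962 h⁻¹
t = ln(C₀ / C) / k = ln(15.40 / 9.91) / 0.02962
  = ln(1.554) / 0.02962 = 0.4408 / 0.02962 = 14.88 h

15 h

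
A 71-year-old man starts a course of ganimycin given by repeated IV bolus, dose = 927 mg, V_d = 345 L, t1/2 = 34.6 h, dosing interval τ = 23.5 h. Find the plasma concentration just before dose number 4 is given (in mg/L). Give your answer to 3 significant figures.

C₀ per dose = Dose / Vd = 927 / 345 = 2.687 mg/L
k = ln2 / t½ = 0.693147 / 34.6 = 0.02003 h⁻¹
Fraction remaining after one interval: r = e^(−kτ) = e^(−0.02003 × 23.5) = 0.6246
Before dose 4, 3 doses have been given (aged 1τ, 2τ, 3τ).
C_trough = C₀ × (r + r² + … + r^3) = C₀ × r(1−r^3)/(1−r)
        = 2.687 × 0.6246 × (1 − 0.2437) / (1 − 0.6246) = 3.381 mg/L

3.38 mg/L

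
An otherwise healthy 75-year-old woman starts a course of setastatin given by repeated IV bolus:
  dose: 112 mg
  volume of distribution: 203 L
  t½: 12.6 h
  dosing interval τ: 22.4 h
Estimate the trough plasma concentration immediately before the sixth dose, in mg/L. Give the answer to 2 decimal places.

0.23 mg/L

C₀ per dose = Dose / Vd = 112 / 203 = 0.5517 mg/L
k = ln2 / t½ = 0.693147 / 12.6 = 0.05501 h⁻¹
Fraction remaining after one interval: r = e^(−kτ) = e^(−0.05501 × 22.4) = 0.2916
Before dose 6, 5 doses have been given (aged 1τ, 2τ, 3τ, 4τ, 5τ).
C_trough = C₀ × (r + r² + … + r^5) = C₀ × r(1−r^5)/(1−r)
        = 0.5517 × 0.2916 × (1 − 0.002108) / (1 − 0.2916) = 0.2266 mg/L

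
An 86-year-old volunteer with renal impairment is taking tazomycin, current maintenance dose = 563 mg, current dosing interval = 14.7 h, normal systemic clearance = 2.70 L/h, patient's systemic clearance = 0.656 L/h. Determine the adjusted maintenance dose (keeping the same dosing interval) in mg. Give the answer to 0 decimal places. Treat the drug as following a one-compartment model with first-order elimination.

To keep the same average steady-state level, dosing rate must scale with clearance.
CL ratio = 0.656 / 2.70 = 0.2430
New dose (same interval) = 563 × 0.2430 = 136.8 mg

137 mg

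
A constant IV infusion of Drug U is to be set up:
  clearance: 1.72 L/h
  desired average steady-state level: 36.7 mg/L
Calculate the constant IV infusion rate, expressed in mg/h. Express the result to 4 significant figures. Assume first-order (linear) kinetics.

63.12 mg/h

At steady state, infusion rate R₀ = Css × CL = 36.7 × 1.720 = 63.12 mg/h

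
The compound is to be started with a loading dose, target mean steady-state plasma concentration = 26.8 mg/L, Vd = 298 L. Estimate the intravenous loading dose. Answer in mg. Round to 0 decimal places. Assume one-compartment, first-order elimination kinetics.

LD = Css × Vd = 26.8 × 298 = 7986 mg

7986 mg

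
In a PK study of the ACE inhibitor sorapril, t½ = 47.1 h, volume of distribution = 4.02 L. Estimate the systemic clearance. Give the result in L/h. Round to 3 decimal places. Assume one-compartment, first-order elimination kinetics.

0.059 L/h

k = ln2 / t½ = 0.693147 / 47.1 = 0.01472 h⁻¹
CL = k × Vd = 0.01472 × 4.02 = 0.05917 L/h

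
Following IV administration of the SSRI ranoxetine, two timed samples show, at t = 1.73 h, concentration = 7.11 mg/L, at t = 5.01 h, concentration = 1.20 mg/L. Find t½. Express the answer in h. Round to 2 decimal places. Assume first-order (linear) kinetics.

k = ln(C₁/C₂) / (t₂ − t₁) = ln(7.11/1.20) / (5.01 − 1.73)
  = 1.779 / 3.280 = 0.5424 h⁻¹
t½ = ln2 / k = 0.693147 / 0.5424 = 1.278 h

1.28 h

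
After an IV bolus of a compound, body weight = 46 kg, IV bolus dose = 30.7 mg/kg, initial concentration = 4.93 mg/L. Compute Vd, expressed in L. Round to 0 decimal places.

286 L

Dose = 30.7 × 46 = 1412 mg
Vd = Dose / C₀ = 1412 / 4.93 = 286.4 L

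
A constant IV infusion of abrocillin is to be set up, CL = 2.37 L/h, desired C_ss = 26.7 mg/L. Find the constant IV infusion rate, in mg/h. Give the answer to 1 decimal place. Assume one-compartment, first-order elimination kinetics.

63.3 mg/h

At steady state, infusion rate R₀ = Css × CL = 26.7 × 2.370 = 63.28 mg/h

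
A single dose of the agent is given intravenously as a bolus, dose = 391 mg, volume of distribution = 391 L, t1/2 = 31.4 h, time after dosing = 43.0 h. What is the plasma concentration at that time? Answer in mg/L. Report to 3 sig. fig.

C₀ = Dose / Vd = 391.0 / 391 = 1.000 mg/L
k = ln2 / t½ = 0.693147 / 31.4 = 0.02207 h⁻¹
C = C₀ · e^(−k·t) = 1.000 × e^(−0.02207 × 43.0)
  = 1.000 × 0.3871 = 0.3871 mg/L

0.387 mg/L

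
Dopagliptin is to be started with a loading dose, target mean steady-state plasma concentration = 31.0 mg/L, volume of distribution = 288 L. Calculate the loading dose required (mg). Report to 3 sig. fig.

8930 mg

LD = Css × Vd = 31.0 × 288 = 8928 mg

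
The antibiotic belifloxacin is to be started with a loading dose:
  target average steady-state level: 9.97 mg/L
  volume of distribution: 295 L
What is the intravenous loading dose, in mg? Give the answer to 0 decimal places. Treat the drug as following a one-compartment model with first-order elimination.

LD = Css × Vd = 9.97 × 295 = 2941 mg

2941 mg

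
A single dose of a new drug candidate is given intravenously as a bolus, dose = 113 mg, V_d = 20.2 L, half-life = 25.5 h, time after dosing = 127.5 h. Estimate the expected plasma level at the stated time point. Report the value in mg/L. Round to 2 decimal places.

C₀ = Dose / Vd = 113.0 / 20.2 = 5.594 mg/L
k = ln2 / t½ = 0.693147 / 25.5 = 0.02718 h⁻¹
t / t½ = 127.5 / 25.5 = 5 half-lives
C = C₀ × (1/2)^5 = 5.594 × 0.03125 = 0.1748 mg/L

0.17 mg/L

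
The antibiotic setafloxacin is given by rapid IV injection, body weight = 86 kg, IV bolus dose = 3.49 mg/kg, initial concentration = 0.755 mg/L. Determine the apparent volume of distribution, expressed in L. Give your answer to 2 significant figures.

Dose = 3.49 × 86 = 300.1 mg
Vd = Dose / C₀ = 300.1 / 0.755 = 397.5 L

400 L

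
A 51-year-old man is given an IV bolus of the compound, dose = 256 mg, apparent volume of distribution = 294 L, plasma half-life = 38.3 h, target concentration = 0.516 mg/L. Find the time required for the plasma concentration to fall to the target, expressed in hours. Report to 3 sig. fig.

28.9 h

C₀ = Dose / Vd = 256.0 / 294 = 0.8707 mg/L
k = ln2 / t½ = 0.693147 / 38.3 = 0.01810 h⁻¹
t = ln(C₀ / C) / k = ln(0.8707 / 0.516) / 0.01810
  = ln(1.687) / 0.01810 = 0.5230 / 0.01810 = 28.90 h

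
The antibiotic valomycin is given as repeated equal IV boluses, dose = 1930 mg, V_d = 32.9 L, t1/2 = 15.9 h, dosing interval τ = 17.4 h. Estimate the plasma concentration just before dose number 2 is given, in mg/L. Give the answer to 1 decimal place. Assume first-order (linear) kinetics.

27.5 mg/L

C₀ per dose = Dose / Vd = 1930 / 32.9 = 58.66 mg/L
k = ln2 / t½ = 0.693147 / 15.9 = 0.04359 h⁻¹
Fraction remaining after one interval: r = e^(−kτ) = e^(−0.04359 × 17.4) = 0.4684
Before dose 2, 1 dose has been given (aged 1τ).
C_trough = C₀ × r = 58.66 × 0.4684 = 27.48 mg/L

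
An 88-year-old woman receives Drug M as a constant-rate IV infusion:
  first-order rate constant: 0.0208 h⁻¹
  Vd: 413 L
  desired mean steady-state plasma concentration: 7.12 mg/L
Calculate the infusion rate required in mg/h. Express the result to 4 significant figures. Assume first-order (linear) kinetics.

61.16 mg/h

CL = k × Vd = 0.02080 × 413 = 8.590 L/h
At steady state, infusion rate R₀ = Css × CL = 7.12 × 8.590 = 61.16 mg/h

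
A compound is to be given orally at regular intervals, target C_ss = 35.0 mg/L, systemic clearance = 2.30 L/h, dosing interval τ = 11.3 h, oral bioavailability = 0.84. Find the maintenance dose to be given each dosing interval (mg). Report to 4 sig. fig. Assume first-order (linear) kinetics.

1083 mg

At steady state, F × (Dose/τ) = Css × CL.
Dose = Css × CL × τ / F = 35.0 × 2.300 × 11.3 / 0.84 = 1083 mg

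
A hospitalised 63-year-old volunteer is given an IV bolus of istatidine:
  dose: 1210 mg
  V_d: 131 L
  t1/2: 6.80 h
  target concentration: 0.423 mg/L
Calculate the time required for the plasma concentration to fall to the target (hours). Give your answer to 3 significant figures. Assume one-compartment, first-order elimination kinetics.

30.3 h

C₀ = Dose / Vd = 1210 / 131 = 9.237 mg/L
k = ln2 / t½ = 0.693147 / 6.80 = 0.1019 h⁻¹
t = ln(C₀ / C) / k = ln(9.237 / 0.423) / 0.1019
  = ln(21.84) / 0.1019 = 3.084 / 0.1019 = 30.26 h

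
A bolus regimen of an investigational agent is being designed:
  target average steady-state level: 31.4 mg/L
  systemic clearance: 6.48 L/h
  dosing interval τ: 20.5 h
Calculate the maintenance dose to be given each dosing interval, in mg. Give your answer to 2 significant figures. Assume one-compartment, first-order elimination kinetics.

4200 mg

At steady state, Dose/τ = Css × CL.
Dose = Css × CL × τ = 31.4 × 6.480 × 20.5 = 4171 mg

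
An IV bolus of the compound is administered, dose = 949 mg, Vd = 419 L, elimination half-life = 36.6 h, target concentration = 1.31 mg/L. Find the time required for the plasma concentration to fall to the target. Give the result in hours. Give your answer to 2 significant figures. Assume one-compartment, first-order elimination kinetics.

C₀ = Dose / Vd = 949.0 / 419 = 2.265 mg/L
k = ln2 / t½ = 0.693147 / 36.6 = 0.01894 h⁻¹
t = ln(C₀ / C) / k = ln(2.265 / 1.31) / 0.01894
  = ln(1.729) / 0.01894 = 0.5475 / 0.01894 = 28.91 h

29 h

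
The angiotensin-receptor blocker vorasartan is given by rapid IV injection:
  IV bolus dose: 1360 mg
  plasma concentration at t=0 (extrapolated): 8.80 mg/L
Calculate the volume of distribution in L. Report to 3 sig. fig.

155 L

Vd = Dose / C₀ = 1360 / 8.80 = 154.5 L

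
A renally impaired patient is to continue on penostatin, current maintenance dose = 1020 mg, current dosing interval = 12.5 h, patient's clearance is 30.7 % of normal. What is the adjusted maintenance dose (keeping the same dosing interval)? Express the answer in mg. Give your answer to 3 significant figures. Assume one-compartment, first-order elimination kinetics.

313 mg

To keep the same average steady-state level, dosing rate must scale with clearance.
CL ratio = 30.7 / 100 = 0.3070
New dose (same interval) = 1020 × 0.3070 = 313.1 mg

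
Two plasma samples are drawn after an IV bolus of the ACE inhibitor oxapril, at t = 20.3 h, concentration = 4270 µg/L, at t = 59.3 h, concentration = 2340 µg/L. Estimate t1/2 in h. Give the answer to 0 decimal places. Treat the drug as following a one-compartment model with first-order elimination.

45 h

k = ln(C₁/C₂) / (t₂ − t₁) = ln(4270/2340) / (59.3 − 20.3)
  = 0.6015 / 39.00 = 0.01542 h⁻¹
t½ = ln2 / k = 0.693147 / 0.01542 = 44.95 h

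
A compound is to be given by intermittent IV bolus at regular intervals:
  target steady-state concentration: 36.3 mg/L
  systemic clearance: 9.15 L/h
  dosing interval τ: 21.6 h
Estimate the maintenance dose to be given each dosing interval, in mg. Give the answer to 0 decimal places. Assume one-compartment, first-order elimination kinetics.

7174 mg

At steady state, Dose/τ = Css × CL.
Dose = Css × CL × τ = 36.3 × 9.150 × 21.6 = 7174 mg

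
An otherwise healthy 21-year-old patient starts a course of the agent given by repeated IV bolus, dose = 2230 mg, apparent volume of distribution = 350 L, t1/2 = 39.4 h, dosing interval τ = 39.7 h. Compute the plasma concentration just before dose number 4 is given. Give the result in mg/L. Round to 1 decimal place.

C₀ per dose = Dose / Vd = 2230 / 350 = 6.371 mg/L
k = ln2 / t½ = 0.693147 / 39.4 = 0.01759 h⁻¹
Fraction remaining after one interval: r = e^(−kτ) = e^(−0.01759 × 39.7) = 0.4974
Before dose 4, 3 doses have been given (aged 1τ, 2τ, 3τ).
C_trough = C₀ × (r + r² + … + r^3) = C₀ × r(1−r^3)/(1−r)
        = 6.371 × 0.4974 × (1 − 0.1231) / (1 − 0.4974) = 5.529 mg/L

5.5 mg/L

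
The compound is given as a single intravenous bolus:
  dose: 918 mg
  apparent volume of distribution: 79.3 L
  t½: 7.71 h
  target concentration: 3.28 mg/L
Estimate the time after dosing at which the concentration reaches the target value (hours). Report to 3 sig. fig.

14.0 h

C₀ = Dose / Vd = 918.0 / 79.3 = 11.58 mg/L
k = ln2 / t½ = 0.693147 / 7.71 = 0.08990 h⁻¹
t = ln(C₀ / C) / k = ln(11.58 / 3.28) / 0.08990
  = ln(3.530) / 0.08990 = 1.261 / 0.08990 = 14.03 h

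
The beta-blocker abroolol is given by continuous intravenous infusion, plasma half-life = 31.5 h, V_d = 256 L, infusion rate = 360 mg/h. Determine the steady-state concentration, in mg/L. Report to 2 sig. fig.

k = ln2 / t½ = 0.693147 / 31.5 = 0.02200 h⁻¹
CL = k × Vd = 0.02200 × 256 = 5.632 L/h
At steady state Css = R₀ / CL = 360 / 5.632 = 63.92 mg/L

64 mg/L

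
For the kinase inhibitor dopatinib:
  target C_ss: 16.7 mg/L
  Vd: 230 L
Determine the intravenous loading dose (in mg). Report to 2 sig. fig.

LD = Css × Vd = 16.7 × 230 = 3841 mg

3800 mg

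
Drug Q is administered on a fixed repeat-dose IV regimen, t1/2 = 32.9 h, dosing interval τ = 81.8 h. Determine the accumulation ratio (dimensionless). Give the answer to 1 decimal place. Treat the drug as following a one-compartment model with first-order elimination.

k = ln2 / t½ = 0.693147 / 32.9 = 0.02107 h⁻¹
e^(−kτ) = e^(−0.02107 × 81.8) = 0.1784
Accumulation ratio R = 1 / (1 − e^(−kτ)) = 1 / (1 − 0.1784) = 1.217

1.2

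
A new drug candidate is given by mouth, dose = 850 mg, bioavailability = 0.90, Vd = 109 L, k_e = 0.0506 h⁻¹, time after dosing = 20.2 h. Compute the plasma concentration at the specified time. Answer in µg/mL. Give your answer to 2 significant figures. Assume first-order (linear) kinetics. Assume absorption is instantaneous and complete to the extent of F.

2.5 µg/mL

Amount reaching circulation = F × Dose = 0.90 × 850.0 = 765.0 mg
C₀ = F·Dose / Vd = 765.0 / 109 = 7.018 mg/L
C = C₀ · e^(−k·t) = 7.018 × e^(−0.05060 × 20.2)
  = 7.018 × 0.3598 = 2.525 mg/L
(2.525 mg/L = 2.525 µg/mL)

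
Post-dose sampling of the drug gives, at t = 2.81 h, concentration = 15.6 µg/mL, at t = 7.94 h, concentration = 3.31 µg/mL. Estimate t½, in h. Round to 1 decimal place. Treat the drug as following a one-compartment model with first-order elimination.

k = ln(C₁/C₂) / (t₂ − t₁) = ln(15.6/3.31) / (7.94 − 2.81)
  = 1.550 / 5.130 = 0.3021 h⁻¹
t½ = ln2 / k = 0.693147 / 0.3021 = 2.294 h

2.3 h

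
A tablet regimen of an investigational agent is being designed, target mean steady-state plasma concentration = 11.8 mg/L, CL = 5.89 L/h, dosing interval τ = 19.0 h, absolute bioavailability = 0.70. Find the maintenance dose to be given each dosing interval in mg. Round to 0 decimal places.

1886 mg

At steady state, F × (Dose/τ) = Css × CL.
Dose = Css × CL × τ / F = 11.8 × 5.890 × 19.0 / 0.70 = 1886 mg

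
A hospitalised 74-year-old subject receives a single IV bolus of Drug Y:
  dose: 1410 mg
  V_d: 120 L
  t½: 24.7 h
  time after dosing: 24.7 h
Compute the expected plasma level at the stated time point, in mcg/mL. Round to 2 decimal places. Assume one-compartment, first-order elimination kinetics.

5.88 mcg/mL

C₀ = Dose / Vd = 1410 / 120 = 11.75 mg/L
k = ln2 / t½ = 0.693147 / 24.7 = 0.02806 h⁻¹
C = C₀ · e^(−k·t) = 11.75 × e^(−0.02806 × 24.7)
  = 11.75 × 0.5000 = 5.875 mg/L
(5.875 mg/L = 5.875 mcg/mL)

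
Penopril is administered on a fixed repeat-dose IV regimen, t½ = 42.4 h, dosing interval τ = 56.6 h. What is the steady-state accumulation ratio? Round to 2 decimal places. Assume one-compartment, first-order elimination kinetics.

k = ln2 / t½ = 0.693147 / 42.4 = 0.01635 h⁻¹
e^(−kτ) = e^(−0.01635 × 56.6) = 0.3964
Accumulation ratio R = 1 / (1 − e^(−kτ)) = 1 / (1 − 0.3964) = 1.657

1.66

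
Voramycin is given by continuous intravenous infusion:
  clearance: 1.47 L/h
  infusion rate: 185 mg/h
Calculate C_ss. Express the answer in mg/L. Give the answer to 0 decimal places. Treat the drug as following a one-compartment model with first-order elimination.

At steady state Css = R₀ / CL = 185 / 1.470 = 125.9 mg/L

126 mg/L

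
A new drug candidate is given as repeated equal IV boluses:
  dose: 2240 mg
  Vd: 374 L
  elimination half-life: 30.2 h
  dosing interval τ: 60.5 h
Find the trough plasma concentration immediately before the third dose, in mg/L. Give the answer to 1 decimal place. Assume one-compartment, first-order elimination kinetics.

C₀ per dose = Dose / Vd = 2240 / 374 = 5.989 mg/L
k = ln2 / t½ = 0.693147 / 30.2 = 0.02295 h⁻¹
Fraction remaining after one interval: r = e^(−kτ) = e^(−0.02295 × 60.5) = 0.2495
Before dose 3, 2 doses have been given (aged 1τ, 2τ).
C_trough = C₀ × (r + r²) = 5.989 × (0.2495 + 0.06225) = 1.867 mg/L

1.9 mg/L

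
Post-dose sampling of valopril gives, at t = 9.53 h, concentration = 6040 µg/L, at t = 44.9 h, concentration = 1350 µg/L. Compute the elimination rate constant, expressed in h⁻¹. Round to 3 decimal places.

k = ln(C₁/C₂) / (t₂ − t₁) = ln(6040/1350) / (44.9 − 9.53)
  = 1.498 / 35.37 = 0.04235 h⁻¹

0.042 h⁻¹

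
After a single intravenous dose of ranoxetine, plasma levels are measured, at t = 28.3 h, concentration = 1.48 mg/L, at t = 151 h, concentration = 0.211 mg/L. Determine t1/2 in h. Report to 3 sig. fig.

43.7 h

k = ln(C₁/C₂) / (t₂ − t₁) = ln(1.48/0.211) / (151 − 28.3)
  = 1.948 / 122.7 = 0.01588 h⁻¹
t½ = ln2 / k = 0.693147 / 0.01588 = 43.65 h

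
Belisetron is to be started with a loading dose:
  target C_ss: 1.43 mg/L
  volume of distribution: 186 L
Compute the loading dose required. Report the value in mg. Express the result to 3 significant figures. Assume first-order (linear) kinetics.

LD = Css × Vd = 1.43 × 186 = 266.0 mg

266 mg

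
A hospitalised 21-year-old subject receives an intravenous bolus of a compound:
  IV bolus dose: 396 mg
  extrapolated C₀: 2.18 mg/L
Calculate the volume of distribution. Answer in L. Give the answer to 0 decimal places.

182 L

Vd = Dose / C₀ = 396.0 / 2.18 = 181.7 L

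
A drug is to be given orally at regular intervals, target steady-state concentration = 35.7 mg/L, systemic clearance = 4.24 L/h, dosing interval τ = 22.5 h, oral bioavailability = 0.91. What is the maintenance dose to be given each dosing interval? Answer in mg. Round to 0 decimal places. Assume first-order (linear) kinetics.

At steady state, F × (Dose/τ) = Css × CL.
Dose = Css × CL × τ / F = 35.7 × 4.240 × 22.5 / 0.91 = 3743 mg

3743 mg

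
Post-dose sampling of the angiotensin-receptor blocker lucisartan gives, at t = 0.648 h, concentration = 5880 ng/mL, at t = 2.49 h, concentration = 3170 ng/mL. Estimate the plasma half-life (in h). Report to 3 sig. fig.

k = ln(C₁/C₂) / (t₂ − t₁) = ln(5880/3170) / (2.49 − 0.648)
  = 0.6178 / 1.842 = 0.3354 h⁻¹
t½ = ln2 / k = 0.693147 / 0.3354 = 2.067 h

2.07 h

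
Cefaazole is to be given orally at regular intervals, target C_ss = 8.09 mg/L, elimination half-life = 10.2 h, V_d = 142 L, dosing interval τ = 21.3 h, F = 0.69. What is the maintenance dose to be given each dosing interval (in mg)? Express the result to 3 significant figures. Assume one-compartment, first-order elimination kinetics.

k = ln2 / t½ = 0.693147 / 10.2 = 0.06796 h⁻¹
CL = k × Vd = 0.06796 × 142 = 9.650 L/h
At steady state, F × (Dose/τ) = Css × CL.
Dose = Css × CL × τ / F = 8.09 × 9.650 × 21.3 / 0.69 = 2410 mg

2410 mg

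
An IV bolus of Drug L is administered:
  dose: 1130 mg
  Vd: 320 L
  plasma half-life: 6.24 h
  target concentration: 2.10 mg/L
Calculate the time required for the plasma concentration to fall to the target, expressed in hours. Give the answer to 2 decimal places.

C₀ = Dose / Vd = 1130 / 320 = 3.531 mg/L
k = ln2 / t½ = 0.693147 / 6.24 = 0.1111 h⁻¹
t = ln(C₀ / C) / k = ln(3.531 / 2.10) / 0.1111
  = ln(1.681) / 0.1111 = 0.5194 / 0.1111 = 4.675 h

4.68 h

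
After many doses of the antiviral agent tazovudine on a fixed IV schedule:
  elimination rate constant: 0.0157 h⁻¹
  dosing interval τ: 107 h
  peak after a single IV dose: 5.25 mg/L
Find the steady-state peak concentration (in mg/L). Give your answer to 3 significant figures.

6.45 mg/L

e^(−kτ) = e^(−0.01570 × 107) = 0.1864
Accumulation ratio R = 1 / (1 − e^(−kτ)) = 1 / (1 − 0.1864) = 1.229
Steady-state peak = C₀ × R = 5.25 × 1.229 = 6.452 mg/L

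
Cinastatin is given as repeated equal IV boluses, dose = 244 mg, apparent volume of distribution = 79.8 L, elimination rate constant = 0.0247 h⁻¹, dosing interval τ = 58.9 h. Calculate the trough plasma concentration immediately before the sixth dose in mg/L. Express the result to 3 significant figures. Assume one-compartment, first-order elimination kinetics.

0.930 mg/L

C₀ per dose = Dose / Vd = 244 / 79.8 = 3.058 mg/L
Fraction remaining after one interval: r = e^(−kτ) = e^(−0.02470 × 58.9) = 0.2334
Before dose 6, 5 doses have been given (aged 1τ, 2τ, 3τ, 4τ, 5τ).
C_trough = C₀ × (r + r² + … + r^5) = C₀ × r(1−r^5)/(1−r)
        = 3.058 × 0.2334 × (1 − 0.0006926) / (1 − 0.2334) = 0.9304 mg/L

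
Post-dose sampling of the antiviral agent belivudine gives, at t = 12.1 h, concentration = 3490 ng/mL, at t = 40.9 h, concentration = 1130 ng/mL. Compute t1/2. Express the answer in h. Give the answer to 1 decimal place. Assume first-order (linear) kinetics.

17.7 h

k = ln(C₁/C₂) / (t₂ − t₁) = ln(3490/1130) / (40.9 − 12.1)
  = 1.128 / 28.80 = 0.03917 h⁻¹
t½ = ln2 / k = 0.693147 / 0.03917 = 17.70 h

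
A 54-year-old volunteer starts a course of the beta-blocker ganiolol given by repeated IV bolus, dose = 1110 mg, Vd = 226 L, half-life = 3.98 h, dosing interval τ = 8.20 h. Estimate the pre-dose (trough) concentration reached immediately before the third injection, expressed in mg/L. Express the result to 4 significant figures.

1.460 mg/L

C₀ per dose = Dose / Vd = 1110 / 226 = 4.912 mg/L
k = ln2 / t½ = 0.693147 / 3.98 = 0.1742 h⁻¹
Fraction remaining after one interval: r = e^(−kτ) = e^(−0.1742 × 8.20) = 0.2397
Before dose 3, 2 doses have been given (aged 1τ, 2τ).
C_trough = C₀ × (r + r²) = 4.912 × (0.2397 + 0.05746) = 1.460 mg/L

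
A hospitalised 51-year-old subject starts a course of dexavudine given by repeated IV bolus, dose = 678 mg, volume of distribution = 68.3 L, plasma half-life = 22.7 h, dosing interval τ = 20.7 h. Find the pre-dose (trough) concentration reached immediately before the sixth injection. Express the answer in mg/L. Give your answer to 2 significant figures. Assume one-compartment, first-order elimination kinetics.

11 mg/L

C₀ per dose = Dose / Vd = 678 / 68.3 = 9.927 mg/L
k = ln2 / t½ = 0.693147 / 22.7 = 0.03054 h⁻¹
Fraction remaining after one interval: r = e^(−kτ) = e^(−0.03054 × 20.7) = 0.5314
Before dose 6, 5 doses have been given (aged 1τ, 2τ, 3τ, 4τ, 5τ).
C_trough = C₀ × (r + r² + … + r^5) = C₀ × r(1−r^5)/(1−r)
        = 9.927 × 0.5314 × (1 − 0.04237) / (1 − 0.5314) = 10.78 mg/L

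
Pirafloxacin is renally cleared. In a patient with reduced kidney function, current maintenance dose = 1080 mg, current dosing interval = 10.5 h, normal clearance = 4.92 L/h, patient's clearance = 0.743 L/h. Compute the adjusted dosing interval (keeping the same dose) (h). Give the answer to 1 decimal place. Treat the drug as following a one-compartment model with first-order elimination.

To keep the same average steady-state level, dosing rate must scale with clearance.
CL ratio = 0.743 / 4.92 = 0.1510
New interval (same dose) = 10.5 / 0.1510 = 69.54 h

69.5 h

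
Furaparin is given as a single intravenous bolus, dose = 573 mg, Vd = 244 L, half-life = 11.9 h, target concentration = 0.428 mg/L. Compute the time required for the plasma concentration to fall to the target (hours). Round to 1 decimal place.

C₀ = Dose / Vd = 573.0 / 244 = 2.348 mg/L
k = ln2 / t½ = 0.693147 / 11.9 = 0.05825 h⁻¹
t = ln(C₀ / C) / k = ln(2.348 / 0.428) / 0.05825
  = ln(5.486) / 0.05825 = 1.702 / 0.05825 = 29.22 h

29.2 h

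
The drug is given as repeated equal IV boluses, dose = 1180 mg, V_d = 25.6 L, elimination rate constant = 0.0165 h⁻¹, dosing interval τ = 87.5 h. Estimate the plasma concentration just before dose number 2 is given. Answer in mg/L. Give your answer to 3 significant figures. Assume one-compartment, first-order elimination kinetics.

10.9 mg/L

C₀ per dose = Dose / Vd = 1180 / 25.6 = 46.09 mg/L
Fraction remaining after one interval: r = e^(−kτ) = e^(−0.01650 × 87.5) = 0.2360
Before dose 2, 1 dose has been given (aged 1τ).
C_trough = C₀ × r = 46.09 × 0.2360 = 10.88 mg/L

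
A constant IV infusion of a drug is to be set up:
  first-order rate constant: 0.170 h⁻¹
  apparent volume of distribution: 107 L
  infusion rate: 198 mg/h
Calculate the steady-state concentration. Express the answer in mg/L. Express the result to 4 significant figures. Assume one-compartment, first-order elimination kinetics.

10.89 mg/L

CL = k × Vd = 0.1700 × 107 = 18.19 L/h
At steady state Css = R₀ / CL = 198 / 18.19 = 10.89 mg/L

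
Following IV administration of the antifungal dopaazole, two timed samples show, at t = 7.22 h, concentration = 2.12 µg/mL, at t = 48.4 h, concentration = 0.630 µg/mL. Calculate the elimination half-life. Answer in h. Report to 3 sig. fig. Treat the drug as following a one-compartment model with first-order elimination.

23.5 h

k = ln(C₁/C₂) / (t₂ − t₁) = ln(2.12/0.630) / (48.4 − 7.22)
  = 1.213 / 41.18 = 0.02946 h⁻¹
t½ = ln2 / k = 0.693147 / 0.02946 = 23.53 h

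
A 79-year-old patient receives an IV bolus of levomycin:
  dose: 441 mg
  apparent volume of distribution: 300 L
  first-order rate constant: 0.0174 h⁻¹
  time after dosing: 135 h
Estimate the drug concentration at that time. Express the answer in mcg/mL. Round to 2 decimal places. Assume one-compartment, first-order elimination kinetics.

C₀ = Dose / Vd = 441.0 / 300 = 1.470 mg/L
C = C₀ · e^(−k·t) = 1.470 × e^(−0.01740 × 135)
  = 1.470 × 0.09546 = 0.1403 mg/L
(0.1403 mg/L = 0.1403 mcg/mL)

0.14 mcg/mL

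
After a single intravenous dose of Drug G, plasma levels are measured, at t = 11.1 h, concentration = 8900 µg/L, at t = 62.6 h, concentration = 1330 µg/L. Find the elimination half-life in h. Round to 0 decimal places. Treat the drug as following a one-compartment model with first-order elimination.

k = ln(C₁/C₂) / (t₂ − t₁) = ln(8900/1330) / (62.6 − 11.1)
  = 1.901 / 51.50 = 0.03691 h⁻¹
t½ = ln2 / k = 0.693147 / 0.03691 = 18.78 h

19 h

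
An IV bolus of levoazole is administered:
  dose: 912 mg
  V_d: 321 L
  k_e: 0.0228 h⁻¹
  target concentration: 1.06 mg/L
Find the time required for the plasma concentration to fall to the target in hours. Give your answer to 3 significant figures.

C₀ = Dose / Vd = 912.0 / 321 = 2.841 mg/L
t = ln(C₀ / C) / k = ln(2.841 / 1.06) / 0.02280
  = ln(2.680) / 0.02280 = 0.9858 / 0.02280 = 43.24 h

43.2 h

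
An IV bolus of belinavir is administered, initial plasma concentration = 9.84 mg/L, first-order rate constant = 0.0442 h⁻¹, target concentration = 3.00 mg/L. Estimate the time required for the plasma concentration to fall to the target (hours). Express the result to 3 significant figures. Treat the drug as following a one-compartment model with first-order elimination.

26.9 h

t = ln(C₀ / C) / k = ln(9.840 / 3.00) / 0.04420
  = ln(3.280) / 0.04420 = 1.188 / 0.04420 = 26.88 h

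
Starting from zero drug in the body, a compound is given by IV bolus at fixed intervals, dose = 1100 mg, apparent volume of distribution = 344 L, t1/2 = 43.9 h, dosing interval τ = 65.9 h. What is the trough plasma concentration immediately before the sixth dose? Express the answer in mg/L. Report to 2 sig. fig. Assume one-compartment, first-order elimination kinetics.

C₀ per dose = Dose / Vd = 1100 / 344 = 3.198 mg/L
k = ln2 / t½ = 0.693147 / 43.9 = 0.01579 h⁻¹
Fraction remaining after one interval: r = e^(−kτ) = e^(−0.01579 × 65.9) = 0.3533
Before dose 6, 5 doses have been given (aged 1τ, 2τ, 3τ, 4τ, 5τ).
C_trough = C₀ × (r + r² + … + r^5) = C₀ × r(1−r^5)/(1−r)
        = 3.198 × 0.3533 × (1 − 0.005505) / (1 − 0.3533) = 1.737 mg/L

1.7 mg/L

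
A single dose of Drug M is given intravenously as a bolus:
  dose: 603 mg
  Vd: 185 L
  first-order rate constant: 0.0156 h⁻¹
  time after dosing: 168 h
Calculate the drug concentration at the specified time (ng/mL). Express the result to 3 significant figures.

237 ng/mL

C₀ = Dose / Vd = 603.0 / 185 = 3.259 mg/L
C = C₀ · e^(−k·t) = 3.259 × e^(−0.01560 × 168)
  = 3.259 × 0.07274 = 0.2371 mg/L
Convert: 0.2371 mg/L × 1000 = 237.1 ng/mL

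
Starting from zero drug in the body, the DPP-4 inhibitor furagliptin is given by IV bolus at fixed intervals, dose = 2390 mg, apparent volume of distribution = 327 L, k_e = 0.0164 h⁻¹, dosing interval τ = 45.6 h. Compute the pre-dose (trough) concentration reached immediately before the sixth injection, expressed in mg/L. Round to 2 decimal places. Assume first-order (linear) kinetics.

6.41 mg/L

C₀ per dose = Dose / Vd = 2390 / 327 = 7.309 mg/L
Fraction remaining after one interval: r = e^(−kτ) = e^(−0.01640 × 45.6) = 0.4734
Before dose 6, 5 doses have been given (aged 1τ, 2τ, 3τ, 4τ, 5τ).
C_trough = C₀ × (r + r² + … + r^5) = C₀ × r(1−r^5)/(1−r)
        = 7.309 × 0.4734 × (1 − 0.02378) / (1 − 0.4734) = 6.414 mg/L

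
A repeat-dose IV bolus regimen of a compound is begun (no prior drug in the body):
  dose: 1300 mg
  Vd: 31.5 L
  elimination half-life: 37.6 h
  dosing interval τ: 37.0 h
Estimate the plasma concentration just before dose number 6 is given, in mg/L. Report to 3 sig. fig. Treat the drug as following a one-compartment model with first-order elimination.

40.8 mg/L

C₀ per dose = Dose / Vd = 1300 / 31.5 = 41.27 mg/L
k = ln2 / t½ = 0.693147 / 37.6 = 0.01843 h⁻¹
Fraction remaining after one interval: r = e^(−kτ) = e^(−0.01843 × 37.0) = 0.5057
Before dose 6, 5 doses have been given (aged 1τ, 2τ, 3τ, 4τ, 5τ).
C_trough = C₀ × (r + r² + … + r^5) = C₀ × r(1−r^5)/(1−r)
        = 41.27 × 0.5057 × (1 − 0.03307) / (1 − 0.5057) = 40.83 mg/L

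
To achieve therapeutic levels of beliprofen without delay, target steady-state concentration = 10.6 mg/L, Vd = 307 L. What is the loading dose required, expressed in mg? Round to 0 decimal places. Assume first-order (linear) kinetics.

3254 mg

LD = Css × Vd = 10.6 × 307 = 3254 mg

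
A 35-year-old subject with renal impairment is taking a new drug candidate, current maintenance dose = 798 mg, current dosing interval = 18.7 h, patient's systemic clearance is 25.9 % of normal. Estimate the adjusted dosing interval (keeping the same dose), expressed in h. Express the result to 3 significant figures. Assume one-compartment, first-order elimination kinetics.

To keep the same average steady-state level, dosing rate must scale with clearance.
CL ratio = 25.9 / 100 = 0.2590
New interval (same dose) = 18.7 / 0.2590 = 72.20 h

72.2 h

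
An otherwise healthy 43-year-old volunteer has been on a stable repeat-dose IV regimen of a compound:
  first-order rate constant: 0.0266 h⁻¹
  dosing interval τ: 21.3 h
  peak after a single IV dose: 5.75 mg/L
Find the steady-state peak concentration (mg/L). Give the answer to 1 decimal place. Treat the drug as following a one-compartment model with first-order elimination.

e^(−kτ) = e^(−0.02660 × 21.3) = 0.5675
Accumulation ratio R = 1 / (1 − e^(−kτ)) = 1 / (1 − 0.5675) = 2.312
Steady-state peak = C₀ × R = 5.75 × 2.312 = 13.29 mg/L

13.3 mg/L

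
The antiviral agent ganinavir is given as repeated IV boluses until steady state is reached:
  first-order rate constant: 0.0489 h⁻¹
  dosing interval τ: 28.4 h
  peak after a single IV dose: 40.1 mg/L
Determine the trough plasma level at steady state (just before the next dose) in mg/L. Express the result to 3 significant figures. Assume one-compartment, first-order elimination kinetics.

13.3 mg/L

e^(−kτ) = e^(−0.04890 × 28.4) = 0.2494
Accumulation ratio R = 1 / (1 − e^(−kτ)) = 1 / (1 − 0.2494) = 1.332
Steady-state trough = C₀ × R × e^(−kτ) = 40.1 × 1.332 × 0.2494 = 13.32 mg/L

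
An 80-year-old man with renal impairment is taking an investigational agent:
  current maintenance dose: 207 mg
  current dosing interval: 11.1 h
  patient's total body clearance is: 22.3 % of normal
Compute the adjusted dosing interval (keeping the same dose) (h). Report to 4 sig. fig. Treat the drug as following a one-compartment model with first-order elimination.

49.78 h

To keep the same average steady-state level, dosing rate must scale with clearance.
CL ratio = 22.3 / 100 = 0.2230
New interval (same dose) = 11.1 / 0.2230 = 49.78 h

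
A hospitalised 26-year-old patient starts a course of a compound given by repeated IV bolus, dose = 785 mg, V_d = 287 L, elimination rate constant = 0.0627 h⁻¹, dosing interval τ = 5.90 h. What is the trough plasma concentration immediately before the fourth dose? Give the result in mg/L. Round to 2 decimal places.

4.10 mg/L

C₀ per dose = Dose / Vd = 785 / 287 = 2.735 mg/L
Fraction remaining after one interval: r = e^(−kτ) = e^(−0.06270 × 5.90) = 0.6908
Before dose 4, 3 doses have been given (aged 1τ, 2τ, 3τ).
C_trough = C₀ × (r + r² + … + r^3) = C₀ × r(1−r^3)/(1−r)
        = 2.735 × 0.6908 × (1 − 0.3297) / (1 − 0.6908) = 4.096 mg/L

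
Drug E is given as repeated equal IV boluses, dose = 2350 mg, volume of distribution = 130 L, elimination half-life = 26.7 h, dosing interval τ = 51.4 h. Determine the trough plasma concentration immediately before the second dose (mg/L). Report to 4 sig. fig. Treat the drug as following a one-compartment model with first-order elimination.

4.760 mg/L

C₀ per dose = Dose / Vd = 2350 / 130 = 18.08 mg/L
k = ln2 / t½ = 0.693147 / 26.7 = 0.02596 h⁻¹
Fraction remaining after one interval: r = e^(−kτ) = e^(−0.02596 × 51.4) = 0.2633
Before dose 2, 1 dose has been given (aged 1τ).
C_trough = C₀ × r = 18.08 × 0.2633 = 4.760 mg/L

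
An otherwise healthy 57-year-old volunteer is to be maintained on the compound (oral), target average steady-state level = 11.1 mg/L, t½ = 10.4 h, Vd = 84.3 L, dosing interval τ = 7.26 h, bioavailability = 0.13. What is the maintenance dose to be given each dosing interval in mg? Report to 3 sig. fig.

3480 mg

k = ln2 / t½ = 0.693147 / 10.4 = 0.06665 h⁻¹
CL = k × Vd = 0.06665 × 84.3 = 5.619 L/h
At steady state, F × (Dose/τ) = Css × CL.
Dose = Css × CL × τ / F = 11.1 × 5.619 × 7.26 / 0.13 = 3483 mg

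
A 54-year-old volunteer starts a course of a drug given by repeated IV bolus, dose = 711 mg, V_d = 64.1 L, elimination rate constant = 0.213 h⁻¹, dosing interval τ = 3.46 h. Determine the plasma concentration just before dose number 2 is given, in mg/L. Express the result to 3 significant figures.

C₀ per dose = Dose / Vd = 711 / 64.1 = 11.09 mg/L
Fraction remaining after one interval: r = e^(−kτ) = e^(−0.2130 × 3.46) = 0.4786
Before dose 2, 1 dose has been given (aged 1τ).
C_trough = C₀ × r = 11.09 × 0.4786 = 5.308 mg/L

5.31 mg/L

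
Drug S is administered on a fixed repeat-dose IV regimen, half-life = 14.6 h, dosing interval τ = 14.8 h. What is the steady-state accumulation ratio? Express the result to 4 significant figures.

k = ln2 / t½ = 0.693147 / 14.6 = 0.04748 h⁻¹
e^(−kτ) = e^(−0.04748 × 14.8) = 0.4952
Accumulation ratio R = 1 / (1 − e^(−kτ)) = 1 / (1 − 0.4952) = 1.981

1.981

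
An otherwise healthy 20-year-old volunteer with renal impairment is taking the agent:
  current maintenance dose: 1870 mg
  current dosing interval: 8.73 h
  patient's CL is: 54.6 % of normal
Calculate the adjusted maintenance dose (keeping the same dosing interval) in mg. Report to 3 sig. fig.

To keep the same average steady-state level, dosing rate must scale with clearance.
CL ratio = 54.6 / 100 = 0.5460
New dose (same interval) = 1870 × 0.5460 = 1021 mg

1020 mg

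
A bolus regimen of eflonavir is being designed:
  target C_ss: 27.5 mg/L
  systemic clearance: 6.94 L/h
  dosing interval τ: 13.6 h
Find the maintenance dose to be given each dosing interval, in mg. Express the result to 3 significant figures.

At steady state, Dose/τ = Css × CL.
Dose = Css × CL × τ = 27.5 × 6.940 × 13.6 = 2596 mg

2600 mg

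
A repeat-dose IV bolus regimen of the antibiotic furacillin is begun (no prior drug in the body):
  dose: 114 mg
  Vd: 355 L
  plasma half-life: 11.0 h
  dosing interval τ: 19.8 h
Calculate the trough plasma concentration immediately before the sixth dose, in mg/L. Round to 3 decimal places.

C₀ per dose = Dose / Vd = 114 / 355 = 0.3211 mg/L
k = ln2 / t½ = 0.693147 / 11.0 = 0.06301 h⁻¹
Fraction remaining after one interval: r = e^(−kτ) = e^(−0.06301 × 19.8) = 0.2872
Before dose 6, 5 doses have been given (aged 1τ, 2τ, 3τ, 4τ, 5τ).
C_trough = C₀ × (r + r² + … + r^5) = C₀ × r(1−r^5)/(1−r)
        = 0.3211 × 0.2872 × (1 − 0.001954) / (1 − 0.2872) = 0.1291 mg/L

0.129 mg/L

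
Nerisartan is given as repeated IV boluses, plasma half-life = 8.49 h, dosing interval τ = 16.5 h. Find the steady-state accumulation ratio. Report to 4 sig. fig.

k = ln2 / t½ = 0.693147 / 8.49 = 0.08164 h⁻¹
e^(−kτ) = e^(−0.08164 × 16.5) = 0.2600
Accumulation ratio R = 1 / (1 − e^(−kτ)) = 1 / (1 − 0.2600) = 1.351

1.351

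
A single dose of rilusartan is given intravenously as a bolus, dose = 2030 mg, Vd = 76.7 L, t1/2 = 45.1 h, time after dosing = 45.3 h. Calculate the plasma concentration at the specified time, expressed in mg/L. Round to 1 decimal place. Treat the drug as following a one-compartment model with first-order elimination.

C₀ = Dose / Vd = 2030 / 76.7 = 26.47 mg/L
k = ln2 / t½ = 0.693147 / 45.1 = 0.01537 h⁻¹
C = C₀ · e^(−k·t) = 26.47 × e^(−0.01537 × 45.3)
  = 26.47 × 0.4984 = 13.19 mg/L

13.2 mg/L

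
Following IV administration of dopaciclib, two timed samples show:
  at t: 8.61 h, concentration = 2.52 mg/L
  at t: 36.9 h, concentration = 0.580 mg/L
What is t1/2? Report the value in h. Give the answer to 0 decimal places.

13 h

k = ln(C₁/C₂) / (t₂ − t₁) = ln(2.52/0.580) / (36.9 − 8.61)
  = 1.469 / 28.29 = 0.05193 h⁻¹
t½ = ln2 / k = 0.693147 / 0.05193 = 13.35 h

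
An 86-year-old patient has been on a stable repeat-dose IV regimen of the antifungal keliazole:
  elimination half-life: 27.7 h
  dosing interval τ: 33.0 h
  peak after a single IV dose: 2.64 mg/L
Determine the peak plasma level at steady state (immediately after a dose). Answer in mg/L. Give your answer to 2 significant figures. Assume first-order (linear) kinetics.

4.7 mg/L

k = ln2 / t½ = 0.693147 / 27.7 = 0.02502 h⁻¹
e^(−kτ) = e^(−0.02502 × 33.0) = 0.4379
Accumulation ratio R = 1 / (1 − e^(−kτ)) = 1 / (1 − 0.4379) = 1.779
Steady-state peak = C₀ × R = 2.64 × 1.779 = 4.697 mg/L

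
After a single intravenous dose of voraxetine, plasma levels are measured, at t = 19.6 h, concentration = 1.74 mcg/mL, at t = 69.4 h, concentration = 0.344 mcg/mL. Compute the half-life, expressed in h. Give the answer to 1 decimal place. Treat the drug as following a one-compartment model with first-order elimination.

21.3 h

k = ln(C₁/C₂) / (t₂ − t₁) = ln(1.74/0.344) / (69.4 − 19.6)
  = 1.621 / 49.80 = 0.03255 h⁻¹
t½ = ln2 / k = 0.693147 / 0.03255 = 21.29 h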